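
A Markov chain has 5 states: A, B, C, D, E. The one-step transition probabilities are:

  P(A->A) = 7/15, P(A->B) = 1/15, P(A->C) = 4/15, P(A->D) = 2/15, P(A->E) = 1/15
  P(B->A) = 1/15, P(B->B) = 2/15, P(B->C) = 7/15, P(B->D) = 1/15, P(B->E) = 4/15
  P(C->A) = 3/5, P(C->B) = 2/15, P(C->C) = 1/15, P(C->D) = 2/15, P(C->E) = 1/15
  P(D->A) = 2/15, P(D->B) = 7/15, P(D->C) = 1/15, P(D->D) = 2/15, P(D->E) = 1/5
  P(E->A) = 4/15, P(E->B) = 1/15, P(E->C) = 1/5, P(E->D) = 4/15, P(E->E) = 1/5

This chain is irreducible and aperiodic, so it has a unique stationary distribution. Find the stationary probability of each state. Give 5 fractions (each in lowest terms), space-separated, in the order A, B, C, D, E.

The stationary distribution satisfies pi = pi * P, i.e.:
  pi_A = 7/15*pi_A + 1/15*pi_B + 3/5*pi_C + 2/15*pi_D + 4/15*pi_E
  pi_B = 1/15*pi_A + 2/15*pi_B + 2/15*pi_C + 7/15*pi_D + 1/15*pi_E
  pi_C = 4/15*pi_A + 7/15*pi_B + 1/15*pi_C + 1/15*pi_D + 1/5*pi_E
  pi_D = 2/15*pi_A + 1/15*pi_B + 2/15*pi_C + 2/15*pi_D + 4/15*pi_E
  pi_E = 1/15*pi_A + 4/15*pi_B + 1/15*pi_C + 1/5*pi_D + 1/5*pi_E
with normalization: pi_A + pi_B + pi_C + pi_D + pi_E = 1.

Using the first 4 balance equations plus normalization, the linear system A*pi = b is:
  [-8/15, 1/15, 3/5, 2/15, 4/15] . pi = 0
  [1/15, -13/15, 2/15, 7/15, 1/15] . pi = 0
  [4/15, 7/15, -14/15, 1/15, 1/5] . pi = 0
  [2/15, 1/15, 2/15, -13/15, 4/15] . pi = 0
  [1, 1, 1, 1, 1] . pi = 1

Solving yields:
  pi_A = 17542/48337
  pi_B = 7123/48337
  pi_C = 10435/48337
  pi_D = 6825/48337
  pi_E = 6412/48337

Verification (pi * P):
  17542/48337*7/15 + 7123/48337*1/15 + 10435/48337*3/5 + 6825/48337*2/15 + 6412/48337*4/15 = 17542/48337 = pi_A  (ok)
  17542/48337*1/15 + 7123/48337*2/15 + 10435/48337*2/15 + 6825/48337*7/15 + 6412/48337*1/15 = 7123/48337 = pi_B  (ok)
  17542/48337*4/15 + 7123/48337*7/15 + 10435/48337*1/15 + 6825/48337*1/15 + 6412/48337*1/5 = 10435/48337 = pi_C  (ok)
  17542/48337*2/15 + 7123/48337*1/15 + 10435/48337*2/15 + 6825/48337*2/15 + 6412/48337*4/15 = 6825/48337 = pi_D  (ok)
  17542/48337*1/15 + 7123/48337*4/15 + 10435/48337*1/15 + 6825/48337*1/5 + 6412/48337*1/5 = 6412/48337 = pi_E  (ok)

Answer: 17542/48337 7123/48337 10435/48337 6825/48337 6412/48337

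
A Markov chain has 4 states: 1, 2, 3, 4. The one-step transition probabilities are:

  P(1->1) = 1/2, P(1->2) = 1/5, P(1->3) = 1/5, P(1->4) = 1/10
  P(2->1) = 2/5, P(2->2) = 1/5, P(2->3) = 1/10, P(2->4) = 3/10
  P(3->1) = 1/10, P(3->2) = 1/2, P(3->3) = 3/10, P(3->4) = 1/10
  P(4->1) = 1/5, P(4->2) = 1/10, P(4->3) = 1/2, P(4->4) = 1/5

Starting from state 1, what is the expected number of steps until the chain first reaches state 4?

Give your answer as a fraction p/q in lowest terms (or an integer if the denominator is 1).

Answer: 310/47

Derivation:
Let h_i = expected steps to first reach 4 from state i.
Boundary: h_4 = 0.
First-step equations for the other states:
  h_1 = 1 + 1/2*h_1 + 1/5*h_2 + 1/5*h_3 + 1/10*h_4
  h_2 = 1 + 2/5*h_1 + 1/5*h_2 + 1/10*h_3 + 3/10*h_4
  h_3 = 1 + 1/10*h_1 + 1/2*h_2 + 3/10*h_3 + 1/10*h_4

Substituting h_4 = 0 and rearranging gives the linear system (I - Q) h = 1:
  [1/2, -1/5, -1/5] . (h_1, h_2, h_3) = 1
  [-2/5, 4/5, -1/10] . (h_1, h_2, h_3) = 1
  [-1/10, -1/2, 7/10] . (h_1, h_2, h_3) = 1

Solving yields:
  h_1 = 310/47
  h_2 = 250/47
  h_3 = 290/47

Starting state is 1, so the expected hitting time is h_1 = 310/47.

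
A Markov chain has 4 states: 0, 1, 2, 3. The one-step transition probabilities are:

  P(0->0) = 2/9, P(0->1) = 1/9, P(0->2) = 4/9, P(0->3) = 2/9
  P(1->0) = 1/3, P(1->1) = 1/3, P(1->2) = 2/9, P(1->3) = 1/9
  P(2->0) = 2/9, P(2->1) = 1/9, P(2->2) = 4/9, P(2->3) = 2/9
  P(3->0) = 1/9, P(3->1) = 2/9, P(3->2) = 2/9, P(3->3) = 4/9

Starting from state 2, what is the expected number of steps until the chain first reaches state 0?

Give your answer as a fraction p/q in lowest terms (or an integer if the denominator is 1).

Answer: 75/16

Derivation:
Let h_i = expected steps to first reach 0 from state i.
Boundary: h_0 = 0.
First-step equations for the other states:
  h_1 = 1 + 1/3*h_0 + 1/3*h_1 + 2/9*h_2 + 1/9*h_3
  h_2 = 1 + 2/9*h_0 + 1/9*h_1 + 4/9*h_2 + 2/9*h_3
  h_3 = 1 + 1/9*h_0 + 2/9*h_1 + 2/9*h_2 + 4/9*h_3

Substituting h_0 = 0 and rearranging gives the linear system (I - Q) h = 1:
  [2/3, -2/9, -1/9] . (h_1, h_2, h_3) = 1
  [-1/9, 5/9, -2/9] . (h_1, h_2, h_3) = 1
  [-2/9, -2/9, 5/9] . (h_1, h_2, h_3) = 1

Solving yields:
  h_1 = 63/16
  h_2 = 75/16
  h_3 = 21/4

Starting state is 2, so the expected hitting time is h_2 = 75/16.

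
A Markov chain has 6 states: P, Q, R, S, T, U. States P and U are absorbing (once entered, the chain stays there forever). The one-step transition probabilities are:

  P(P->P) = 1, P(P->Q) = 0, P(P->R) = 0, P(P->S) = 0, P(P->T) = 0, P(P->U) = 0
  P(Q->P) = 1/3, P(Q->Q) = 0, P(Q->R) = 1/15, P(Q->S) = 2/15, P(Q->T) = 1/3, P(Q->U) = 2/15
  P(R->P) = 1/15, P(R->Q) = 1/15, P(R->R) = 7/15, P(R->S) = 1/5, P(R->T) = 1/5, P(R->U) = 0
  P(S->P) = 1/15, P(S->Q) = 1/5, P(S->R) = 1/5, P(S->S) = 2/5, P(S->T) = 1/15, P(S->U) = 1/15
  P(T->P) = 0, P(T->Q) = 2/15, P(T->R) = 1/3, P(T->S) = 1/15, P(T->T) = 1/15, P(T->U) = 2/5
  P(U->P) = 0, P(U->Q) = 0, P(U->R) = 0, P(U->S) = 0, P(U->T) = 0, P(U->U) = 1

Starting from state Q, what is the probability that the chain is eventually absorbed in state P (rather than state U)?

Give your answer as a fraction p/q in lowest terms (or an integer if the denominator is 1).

Let a_i = P(absorbed in P | start in state i).
Boundary conditions: a_P = 1, a_U = 0.
For each transient state i, a_i = sum_j P(i->j) * a_j:
  a_Q = 1/3*a_P + 0*a_Q + 1/15*a_R + 2/15*a_S + 1/3*a_T + 2/15*a_U
  a_R = 1/15*a_P + 1/15*a_Q + 7/15*a_R + 1/5*a_S + 1/5*a_T + 0*a_U
  a_S = 1/15*a_P + 1/5*a_Q + 1/5*a_R + 2/5*a_S + 1/15*a_T + 1/15*a_U
  a_T = 0*a_P + 2/15*a_Q + 1/3*a_R + 1/15*a_S + 1/15*a_T + 2/5*a_U

Substituting a_P = 1 and a_U = 0, rearrange to (I - Q) a = r where r[i] = P(i -> P):
  [1, -1/15, -2/15, -1/3] . (a_Q, a_R, a_S, a_T) = 1/3
  [-1/15, 8/15, -1/5, -1/5] . (a_Q, a_R, a_S, a_T) = 1/15
  [-1/5, -1/5, 3/5, -1/15] . (a_Q, a_R, a_S, a_T) = 1/15
  [-2/15, -1/3, -1/15, 14/15] . (a_Q, a_R, a_S, a_T) = 0

Solving yields:
  a_Q = 2194/4223
  a_R = 1986/4223
  a_S = 1992/4223
  a_T = 1165/4223

Starting state is Q, so the absorption probability is a_Q = 2194/4223.

Answer: 2194/4223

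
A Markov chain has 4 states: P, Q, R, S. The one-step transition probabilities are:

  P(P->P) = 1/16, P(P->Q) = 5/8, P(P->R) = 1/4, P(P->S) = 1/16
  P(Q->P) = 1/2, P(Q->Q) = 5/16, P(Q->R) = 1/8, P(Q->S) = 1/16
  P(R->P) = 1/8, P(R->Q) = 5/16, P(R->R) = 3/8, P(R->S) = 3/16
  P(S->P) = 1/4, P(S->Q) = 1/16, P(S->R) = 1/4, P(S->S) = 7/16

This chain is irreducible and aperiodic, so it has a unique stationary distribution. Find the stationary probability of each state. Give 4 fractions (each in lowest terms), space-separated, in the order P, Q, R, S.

The stationary distribution satisfies pi = pi * P, i.e.:
  pi_P = 1/16*pi_P + 1/2*pi_Q + 1/8*pi_R + 1/4*pi_S
  pi_Q = 5/8*pi_P + 5/16*pi_Q + 5/16*pi_R + 1/16*pi_S
  pi_R = 1/4*pi_P + 1/8*pi_Q + 3/8*pi_R + 1/4*pi_S
  pi_S = 1/16*pi_P + 1/16*pi_Q + 3/16*pi_R + 7/16*pi_S
with normalization: pi_P + pi_Q + pi_R + pi_S = 1.

Using the first 3 balance equations plus normalization, the linear system A*pi = b is:
  [-15/16, 1/2, 1/8, 1/4] . pi = 0
  [5/8, -11/16, 5/16, 1/16] . pi = 0
  [1/4, 1/8, -5/8, 1/4] . pi = 0
  [1, 1, 1, 1] . pi = 1

Solving yields:
  pi_P = 183/701
  pi_Q = 501/1402
  pi_R = 329/1402
  pi_S = 103/701

Verification (pi * P):
  183/701*1/16 + 501/1402*1/2 + 329/1402*1/8 + 103/701*1/4 = 183/701 = pi_P  (ok)
  183/701*5/8 + 501/1402*5/16 + 329/1402*5/16 + 103/701*1/16 = 501/1402 = pi_Q  (ok)
  183/701*1/4 + 501/1402*1/8 + 329/1402*3/8 + 103/701*1/4 = 329/1402 = pi_R  (ok)
  183/701*1/16 + 501/1402*1/16 + 329/1402*3/16 + 103/701*7/16 = 103/701 = pi_S  (ok)

Answer: 183/701 501/1402 329/1402 103/701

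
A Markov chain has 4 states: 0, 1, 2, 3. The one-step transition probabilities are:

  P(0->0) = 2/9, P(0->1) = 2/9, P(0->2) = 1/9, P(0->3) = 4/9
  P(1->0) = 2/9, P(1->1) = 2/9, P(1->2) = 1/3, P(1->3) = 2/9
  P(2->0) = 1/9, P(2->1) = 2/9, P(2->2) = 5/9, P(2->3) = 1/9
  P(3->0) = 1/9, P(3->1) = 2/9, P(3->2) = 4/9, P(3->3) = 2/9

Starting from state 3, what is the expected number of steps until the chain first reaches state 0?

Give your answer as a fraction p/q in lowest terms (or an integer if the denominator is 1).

Let h_i = expected steps to first reach 0 from state i.
Boundary: h_0 = 0.
First-step equations for the other states:
  h_1 = 1 + 2/9*h_0 + 2/9*h_1 + 1/3*h_2 + 2/9*h_3
  h_2 = 1 + 1/9*h_0 + 2/9*h_1 + 5/9*h_2 + 1/9*h_3
  h_3 = 1 + 1/9*h_0 + 2/9*h_1 + 4/9*h_2 + 2/9*h_3

Substituting h_0 = 0 and rearranging gives the linear system (I - Q) h = 1:
  [7/9, -1/3, -2/9] . (h_1, h_2, h_3) = 1
  [-2/9, 4/9, -1/9] . (h_1, h_2, h_3) = 1
  [-2/9, -4/9, 7/9] . (h_1, h_2, h_3) = 1

Solving yields:
  h_1 = 72/11
  h_2 = 81/11
  h_3 = 81/11

Starting state is 3, so the expected hitting time is h_3 = 81/11.

Answer: 81/11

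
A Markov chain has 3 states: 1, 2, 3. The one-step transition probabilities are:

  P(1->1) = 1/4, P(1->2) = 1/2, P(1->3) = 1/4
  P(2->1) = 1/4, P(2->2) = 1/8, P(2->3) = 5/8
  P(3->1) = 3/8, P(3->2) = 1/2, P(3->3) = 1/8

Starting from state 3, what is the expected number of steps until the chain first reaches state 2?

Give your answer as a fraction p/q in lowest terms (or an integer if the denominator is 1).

Let h_i = expected steps to first reach 2 from state i.
Boundary: h_2 = 0.
First-step equations for the other states:
  h_1 = 1 + 1/4*h_1 + 1/2*h_2 + 1/4*h_3
  h_3 = 1 + 3/8*h_1 + 1/2*h_2 + 1/8*h_3

Substituting h_2 = 0 and rearranging gives the linear system (I - Q) h = 1:
  [3/4, -1/4] . (h_1, h_3) = 1
  [-3/8, 7/8] . (h_1, h_3) = 1

Solving yields:
  h_1 = 2
  h_3 = 2

Starting state is 3, so the expected hitting time is h_3 = 2.

Answer: 2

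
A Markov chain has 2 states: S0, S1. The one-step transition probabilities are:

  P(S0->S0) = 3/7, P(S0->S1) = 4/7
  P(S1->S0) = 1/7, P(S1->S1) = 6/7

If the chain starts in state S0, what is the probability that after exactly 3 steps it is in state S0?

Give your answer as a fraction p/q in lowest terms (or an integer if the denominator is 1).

Answer: 75/343

Derivation:
Computing P^3 by repeated multiplication:
P^1 =
  S0: [3/7, 4/7]
  S1: [1/7, 6/7]
P^2 =
  S0: [13/49, 36/49]
  S1: [9/49, 40/49]
P^3 =
  S0: [75/343, 268/343]
  S1: [67/343, 276/343]

(P^3)[S0 -> S0] = 75/343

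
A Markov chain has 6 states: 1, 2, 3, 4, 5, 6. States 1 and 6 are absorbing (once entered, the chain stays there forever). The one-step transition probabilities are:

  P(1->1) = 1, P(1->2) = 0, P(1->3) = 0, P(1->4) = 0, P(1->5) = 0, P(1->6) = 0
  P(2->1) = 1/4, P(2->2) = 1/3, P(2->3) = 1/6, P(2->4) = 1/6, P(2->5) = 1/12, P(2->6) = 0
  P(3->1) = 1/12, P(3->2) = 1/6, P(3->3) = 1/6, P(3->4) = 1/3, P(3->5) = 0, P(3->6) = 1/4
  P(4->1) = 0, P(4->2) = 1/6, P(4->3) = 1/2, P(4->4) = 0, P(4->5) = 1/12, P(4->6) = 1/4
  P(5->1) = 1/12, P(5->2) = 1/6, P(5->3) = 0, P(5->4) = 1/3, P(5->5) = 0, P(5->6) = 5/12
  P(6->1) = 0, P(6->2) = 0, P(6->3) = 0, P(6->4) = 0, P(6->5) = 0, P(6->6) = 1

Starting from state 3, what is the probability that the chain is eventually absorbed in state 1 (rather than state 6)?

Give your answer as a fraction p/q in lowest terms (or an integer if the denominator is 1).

Answer: 282/875

Derivation:
Let a_i = P(absorbed in 1 | start in state i).
Boundary conditions: a_1 = 1, a_6 = 0.
For each transient state i, a_i = sum_j P(i->j) * a_j:
  a_2 = 1/4*a_1 + 1/3*a_2 + 1/6*a_3 + 1/6*a_4 + 1/12*a_5 + 0*a_6
  a_3 = 1/12*a_1 + 1/6*a_2 + 1/6*a_3 + 1/3*a_4 + 0*a_5 + 1/4*a_6
  a_4 = 0*a_1 + 1/6*a_2 + 1/2*a_3 + 0*a_4 + 1/12*a_5 + 1/4*a_6
  a_5 = 1/12*a_1 + 1/6*a_2 + 0*a_3 + 1/3*a_4 + 0*a_5 + 5/12*a_6

Substituting a_1 = 1 and a_6 = 0, rearrange to (I - Q) a = r where r[i] = P(i -> 1):
  [2/3, -1/6, -1/6, -1/12] . (a_2, a_3, a_4, a_5) = 1/4
  [-1/6, 5/6, -1/3, 0] . (a_2, a_3, a_4, a_5) = 1/12
  [-1/6, -1/2, 1, -1/12] . (a_2, a_3, a_4, a_5) = 0
  [-1/6, 0, -1/3, 1] . (a_2, a_3, a_4, a_5) = 1/12

Solving yields:
  a_2 = 977/1750
  a_3 = 282/875
  a_4 = 242/875
  a_5 = 47/175

Starting state is 3, so the absorption probability is a_3 = 282/875.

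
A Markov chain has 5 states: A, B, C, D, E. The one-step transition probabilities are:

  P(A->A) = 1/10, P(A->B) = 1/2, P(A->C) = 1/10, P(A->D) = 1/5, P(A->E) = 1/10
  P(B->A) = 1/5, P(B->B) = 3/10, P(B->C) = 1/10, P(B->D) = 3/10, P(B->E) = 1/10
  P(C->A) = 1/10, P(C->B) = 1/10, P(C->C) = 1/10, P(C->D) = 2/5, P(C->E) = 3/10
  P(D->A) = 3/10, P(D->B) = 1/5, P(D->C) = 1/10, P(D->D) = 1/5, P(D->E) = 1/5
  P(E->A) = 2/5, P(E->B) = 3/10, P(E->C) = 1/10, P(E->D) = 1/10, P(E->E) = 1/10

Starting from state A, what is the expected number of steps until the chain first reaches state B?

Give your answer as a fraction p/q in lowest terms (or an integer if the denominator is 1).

Answer: 5050/1869

Derivation:
Let h_i = expected steps to first reach B from state i.
Boundary: h_B = 0.
First-step equations for the other states:
  h_A = 1 + 1/10*h_A + 1/2*h_B + 1/10*h_C + 1/5*h_D + 1/10*h_E
  h_C = 1 + 1/10*h_A + 1/10*h_B + 1/10*h_C + 2/5*h_D + 3/10*h_E
  h_D = 1 + 3/10*h_A + 1/5*h_B + 1/10*h_C + 1/5*h_D + 1/5*h_E
  h_E = 1 + 2/5*h_A + 3/10*h_B + 1/10*h_C + 1/10*h_D + 1/10*h_E

Substituting h_B = 0 and rearranging gives the linear system (I - Q) h = 1:
  [9/10, -1/10, -1/5, -1/10] . (h_A, h_C, h_D, h_E) = 1
  [-1/10, 9/10, -2/5, -3/10] . (h_A, h_C, h_D, h_E) = 1
  [-3/10, -1/10, 4/5, -1/5] . (h_A, h_C, h_D, h_E) = 1
  [-2/5, -1/10, -1/10, 9/10] . (h_A, h_C, h_D, h_E) = 1

Solving yields:
  h_A = 5050/1869
  h_C = 360/89
  h_D = 950/267
  h_E = 5900/1869

Starting state is A, so the expected hitting time is h_A = 5050/1869.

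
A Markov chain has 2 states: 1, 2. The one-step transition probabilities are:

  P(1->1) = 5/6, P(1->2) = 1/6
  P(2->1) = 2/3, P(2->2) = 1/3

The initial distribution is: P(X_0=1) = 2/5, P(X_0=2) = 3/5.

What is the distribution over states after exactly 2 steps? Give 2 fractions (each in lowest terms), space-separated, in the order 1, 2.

Answer: 71/90 19/90

Derivation:
Propagating the distribution step by step (d_{t+1} = d_t * P):
d_0 = (1=2/5, 2=3/5)
  d_1[1] = 2/5*5/6 + 3/5*2/3 = 11/15
  d_1[2] = 2/5*1/6 + 3/5*1/3 = 4/15
d_1 = (1=11/15, 2=4/15)
  d_2[1] = 11/15*5/6 + 4/15*2/3 = 71/90
  d_2[2] = 11/15*1/6 + 4/15*1/3 = 19/90
d_2 = (1=71/90, 2=19/90)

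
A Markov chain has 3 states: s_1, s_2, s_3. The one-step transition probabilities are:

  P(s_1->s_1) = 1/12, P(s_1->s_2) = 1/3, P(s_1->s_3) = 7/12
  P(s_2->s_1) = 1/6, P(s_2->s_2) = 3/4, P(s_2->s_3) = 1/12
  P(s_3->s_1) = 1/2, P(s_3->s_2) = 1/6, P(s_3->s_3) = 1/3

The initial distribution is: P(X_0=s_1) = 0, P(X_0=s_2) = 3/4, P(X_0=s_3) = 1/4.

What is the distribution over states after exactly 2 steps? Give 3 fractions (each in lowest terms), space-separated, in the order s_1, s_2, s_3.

Answer: 7/36 323/576 47/192

Derivation:
Propagating the distribution step by step (d_{t+1} = d_t * P):
d_0 = (s_1=0, s_2=3/4, s_3=1/4)
  d_1[s_1] = 0*1/12 + 3/4*1/6 + 1/4*1/2 = 1/4
  d_1[s_2] = 0*1/3 + 3/4*3/4 + 1/4*1/6 = 29/48
  d_1[s_3] = 0*7/12 + 3/4*1/12 + 1/4*1/3 = 7/48
d_1 = (s_1=1/4, s_2=29/48, s_3=7/48)
  d_2[s_1] = 1/4*1/12 + 29/48*1/6 + 7/48*1/2 = 7/36
  d_2[s_2] = 1/4*1/3 + 29/48*3/4 + 7/48*1/6 = 323/576
  d_2[s_3] = 1/4*7/12 + 29/48*1/12 + 7/48*1/3 = 47/192
d_2 = (s_1=7/36, s_2=323/576, s_3=47/192)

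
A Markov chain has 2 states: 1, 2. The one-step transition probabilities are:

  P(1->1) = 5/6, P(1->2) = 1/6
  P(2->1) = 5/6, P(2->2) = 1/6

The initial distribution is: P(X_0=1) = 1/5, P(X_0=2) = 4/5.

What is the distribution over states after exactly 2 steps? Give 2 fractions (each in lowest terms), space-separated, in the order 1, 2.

Propagating the distribution step by step (d_{t+1} = d_t * P):
d_0 = (1=1/5, 2=4/5)
  d_1[1] = 1/5*5/6 + 4/5*5/6 = 5/6
  d_1[2] = 1/5*1/6 + 4/5*1/6 = 1/6
d_1 = (1=5/6, 2=1/6)
  d_2[1] = 5/6*5/6 + 1/6*5/6 = 5/6
  d_2[2] = 5/6*1/6 + 1/6*1/6 = 1/6
d_2 = (1=5/6, 2=1/6)

Answer: 5/6 1/6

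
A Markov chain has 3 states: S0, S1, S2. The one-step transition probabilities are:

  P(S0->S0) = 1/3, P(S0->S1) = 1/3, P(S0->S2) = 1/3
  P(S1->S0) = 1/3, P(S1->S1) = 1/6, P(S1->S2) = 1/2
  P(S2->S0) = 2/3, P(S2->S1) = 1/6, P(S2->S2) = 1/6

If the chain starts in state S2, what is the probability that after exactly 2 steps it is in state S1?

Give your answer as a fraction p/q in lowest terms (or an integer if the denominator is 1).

Answer: 5/18

Derivation:
Computing P^2 by repeated multiplication:
P^1 =
  S0: [1/3, 1/3, 1/3]
  S1: [1/3, 1/6, 1/2]
  S2: [2/3, 1/6, 1/6]
P^2 =
  S0: [4/9, 2/9, 1/3]
  S1: [1/2, 2/9, 5/18]
  S2: [7/18, 5/18, 1/3]

(P^2)[S2 -> S1] = 5/18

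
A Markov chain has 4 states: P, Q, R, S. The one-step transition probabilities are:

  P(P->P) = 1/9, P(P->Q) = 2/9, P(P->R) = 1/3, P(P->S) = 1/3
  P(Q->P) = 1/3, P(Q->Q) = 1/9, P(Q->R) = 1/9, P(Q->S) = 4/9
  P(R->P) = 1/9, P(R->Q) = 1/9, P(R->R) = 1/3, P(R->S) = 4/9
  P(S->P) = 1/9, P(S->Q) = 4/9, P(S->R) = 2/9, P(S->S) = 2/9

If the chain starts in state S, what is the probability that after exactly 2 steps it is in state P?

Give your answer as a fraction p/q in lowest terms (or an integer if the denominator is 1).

Computing P^2 by repeated multiplication:
P^1 =
  P: [1/9, 2/9, 1/3, 1/3]
  Q: [1/3, 1/9, 1/9, 4/9]
  R: [1/9, 1/9, 1/3, 4/9]
  S: [1/9, 4/9, 2/9, 2/9]
P^2 =
  P: [13/81, 19/81, 20/81, 29/81]
  Q: [11/81, 8/27, 7/27, 25/81]
  R: [11/81, 22/81, 7/27, 1/3]
  S: [17/81, 16/81, 17/81, 31/81]

(P^2)[S -> P] = 17/81

Answer: 17/81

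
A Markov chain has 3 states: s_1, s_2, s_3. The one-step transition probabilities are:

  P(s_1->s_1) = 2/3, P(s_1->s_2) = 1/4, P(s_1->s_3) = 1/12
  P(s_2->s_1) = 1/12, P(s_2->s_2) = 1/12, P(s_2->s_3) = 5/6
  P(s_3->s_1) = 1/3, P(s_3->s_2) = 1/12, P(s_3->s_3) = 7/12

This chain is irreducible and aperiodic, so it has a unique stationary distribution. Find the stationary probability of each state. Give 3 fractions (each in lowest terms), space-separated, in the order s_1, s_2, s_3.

The stationary distribution satisfies pi = pi * P, i.e.:
  pi_s_1 = 2/3*pi_s_1 + 1/12*pi_s_2 + 1/3*pi_s_3
  pi_s_2 = 1/4*pi_s_1 + 1/12*pi_s_2 + 1/12*pi_s_3
  pi_s_3 = 1/12*pi_s_1 + 5/6*pi_s_2 + 7/12*pi_s_3
with normalization: pi_s_1 + pi_s_2 + pi_s_3 = 1.

Using the first 2 balance equations plus normalization, the linear system A*pi = b is:
  [-1/3, 1/12, 1/3] . pi = 0
  [1/4, -11/12, 1/12] . pi = 0
  [1, 1, 1] . pi = 1

Solving yields:
  pi_s_1 = 15/34
  pi_s_2 = 8/51
  pi_s_3 = 41/102

Verification (pi * P):
  15/34*2/3 + 8/51*1/12 + 41/102*1/3 = 15/34 = pi_s_1  (ok)
  15/34*1/4 + 8/51*1/12 + 41/102*1/12 = 8/51 = pi_s_2  (ok)
  15/34*1/12 + 8/51*5/6 + 41/102*7/12 = 41/102 = pi_s_3  (ok)

Answer: 15/34 8/51 41/102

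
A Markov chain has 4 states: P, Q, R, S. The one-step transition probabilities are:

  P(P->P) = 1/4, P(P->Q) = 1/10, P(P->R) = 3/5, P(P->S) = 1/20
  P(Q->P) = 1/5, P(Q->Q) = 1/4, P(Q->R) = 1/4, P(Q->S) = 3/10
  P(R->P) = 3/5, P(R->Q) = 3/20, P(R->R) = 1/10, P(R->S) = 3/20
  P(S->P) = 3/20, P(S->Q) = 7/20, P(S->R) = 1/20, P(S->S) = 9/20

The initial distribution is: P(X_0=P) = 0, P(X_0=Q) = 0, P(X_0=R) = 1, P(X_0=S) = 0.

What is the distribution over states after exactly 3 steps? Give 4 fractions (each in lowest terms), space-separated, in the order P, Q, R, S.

Propagating the distribution step by step (d_{t+1} = d_t * P):
d_0 = (P=0, Q=0, R=1, S=0)
  d_1[P] = 0*1/4 + 0*1/5 + 1*3/5 + 0*3/20 = 3/5
  d_1[Q] = 0*1/10 + 0*1/4 + 1*3/20 + 0*7/20 = 3/20
  d_1[R] = 0*3/5 + 0*1/4 + 1*1/10 + 0*1/20 = 1/10
  d_1[S] = 0*1/20 + 0*3/10 + 1*3/20 + 0*9/20 = 3/20
d_1 = (P=3/5, Q=3/20, R=1/10, S=3/20)
  d_2[P] = 3/5*1/4 + 3/20*1/5 + 1/10*3/5 + 3/20*3/20 = 21/80
  d_2[Q] = 3/5*1/10 + 3/20*1/4 + 1/10*3/20 + 3/20*7/20 = 33/200
  d_2[R] = 3/5*3/5 + 3/20*1/4 + 1/10*1/10 + 3/20*1/20 = 83/200
  d_2[S] = 3/5*1/20 + 3/20*3/10 + 1/10*3/20 + 3/20*9/20 = 63/400
d_2 = (P=21/80, Q=33/200, R=83/200, S=63/400)
  d_3[P] = 21/80*1/4 + 33/200*1/5 + 83/200*3/5 + 63/400*3/20 = 297/800
  d_3[Q] = 21/80*1/10 + 33/200*1/4 + 83/200*3/20 + 63/400*7/20 = 1479/8000
  d_3[R] = 21/80*3/5 + 33/200*1/4 + 83/200*1/10 + 63/400*1/20 = 397/1600
  d_3[S] = 21/80*1/20 + 33/200*3/10 + 83/200*3/20 + 63/400*9/20 = 783/4000
d_3 = (P=297/800, Q=1479/8000, R=397/1600, S=783/4000)

Answer: 297/800 1479/8000 397/1600 783/4000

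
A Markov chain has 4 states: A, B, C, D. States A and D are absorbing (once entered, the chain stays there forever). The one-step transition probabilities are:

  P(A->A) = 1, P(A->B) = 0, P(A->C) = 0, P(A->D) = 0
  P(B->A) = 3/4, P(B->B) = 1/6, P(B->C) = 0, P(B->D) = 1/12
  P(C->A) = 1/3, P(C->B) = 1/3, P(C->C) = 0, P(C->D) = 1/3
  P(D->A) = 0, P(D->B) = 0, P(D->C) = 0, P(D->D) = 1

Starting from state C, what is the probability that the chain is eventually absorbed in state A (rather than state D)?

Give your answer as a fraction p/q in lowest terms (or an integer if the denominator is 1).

Let a_i = P(absorbed in A | start in state i).
Boundary conditions: a_A = 1, a_D = 0.
For each transient state i, a_i = sum_j P(i->j) * a_j:
  a_B = 3/4*a_A + 1/6*a_B + 0*a_C + 1/12*a_D
  a_C = 1/3*a_A + 1/3*a_B + 0*a_C + 1/3*a_D

Substituting a_A = 1 and a_D = 0, rearrange to (I - Q) a = r where r[i] = P(i -> A):
  [5/6, 0] . (a_B, a_C) = 3/4
  [-1/3, 1] . (a_B, a_C) = 1/3

Solving yields:
  a_B = 9/10
  a_C = 19/30

Starting state is C, so the absorption probability is a_C = 19/30.

Answer: 19/30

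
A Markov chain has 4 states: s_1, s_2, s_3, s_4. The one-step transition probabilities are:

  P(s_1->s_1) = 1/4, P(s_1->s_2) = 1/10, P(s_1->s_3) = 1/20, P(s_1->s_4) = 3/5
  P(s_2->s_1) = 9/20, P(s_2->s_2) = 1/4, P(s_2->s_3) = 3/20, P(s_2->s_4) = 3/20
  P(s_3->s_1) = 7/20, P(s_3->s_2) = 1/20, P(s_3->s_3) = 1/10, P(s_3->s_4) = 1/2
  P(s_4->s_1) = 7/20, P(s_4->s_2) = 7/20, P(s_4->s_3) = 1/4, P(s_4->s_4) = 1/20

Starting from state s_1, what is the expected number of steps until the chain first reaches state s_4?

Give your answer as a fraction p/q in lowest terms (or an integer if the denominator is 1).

Let h_i = expected steps to first reach s_4 from state i.
Boundary: h_s_4 = 0.
First-step equations for the other states:
  h_s_1 = 1 + 1/4*h_s_1 + 1/10*h_s_2 + 1/20*h_s_3 + 3/5*h_s_4
  h_s_2 = 1 + 9/20*h_s_1 + 1/4*h_s_2 + 3/20*h_s_3 + 3/20*h_s_4
  h_s_3 = 1 + 7/20*h_s_1 + 1/20*h_s_2 + 1/10*h_s_3 + 1/2*h_s_4

Substituting h_s_4 = 0 and rearranging gives the linear system (I - Q) h = 1:
  [3/4, -1/10, -1/20] . (h_s_1, h_s_2, h_s_3) = 1
  [-9/20, 3/4, -3/20] . (h_s_1, h_s_2, h_s_3) = 1
  [-7/20, -1/20, 9/10] . (h_s_1, h_s_2, h_s_3) = 1

Solving yields:
  h_s_1 = 260/141
  h_s_2 = 400/141
  h_s_3 = 280/141

Starting state is s_1, so the expected hitting time is h_s_1 = 260/141.

Answer: 260/141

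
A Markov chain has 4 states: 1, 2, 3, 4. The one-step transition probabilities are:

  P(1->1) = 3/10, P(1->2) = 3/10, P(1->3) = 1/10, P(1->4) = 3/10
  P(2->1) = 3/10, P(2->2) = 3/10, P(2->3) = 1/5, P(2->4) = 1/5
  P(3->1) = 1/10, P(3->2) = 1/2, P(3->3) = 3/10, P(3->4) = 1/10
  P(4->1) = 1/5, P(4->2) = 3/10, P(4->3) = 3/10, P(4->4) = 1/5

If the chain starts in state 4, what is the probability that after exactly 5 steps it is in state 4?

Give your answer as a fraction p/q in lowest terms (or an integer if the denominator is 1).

Computing P^5 by repeated multiplication:
P^1 =
  1: [3/10, 3/10, 1/10, 3/10]
  2: [3/10, 3/10, 1/5, 1/5]
  3: [1/10, 1/2, 3/10, 1/10]
  4: [1/5, 3/10, 3/10, 1/5]
P^2 =
  1: [1/4, 8/25, 21/100, 11/50]
  2: [6/25, 17/50, 21/100, 21/100]
  3: [23/100, 9/25, 23/100, 9/50]
  4: [11/50, 9/25, 23/100, 19/100]
P^3 =
  1: [59/250, 171/500, 109/500, 51/250]
  2: [237/1000, 171/500, 109/500, 203/1000]
  3: [59/250, 173/500, 109/500, 1/5]
  4: [47/200, 173/500, 11/50, 199/1000]
P^4 =
  1: [59/250, 859/2500, 1093/5000, 1009/5000]
  2: [2361/10000, 859/2500, 273/1250, 2019/10000]
  3: [591/2500, 859/2500, 1091/5000, 1009/5000]
  4: [2361/10000, 43/125, 273/1250, 403/2000]
P^5 =
  1: [2361/10000, 8593/25000, 5461/25000, 10087/50000]
  2: [23613/100000, 1074/3125, 10921/50000, 20177/100000]
  3: [11809/50000, 8591/25000, 5459/25000, 10091/50000]
  4: [23617/100000, 1074/3125, 10919/50000, 20177/100000]

(P^5)[4 -> 4] = 20177/100000

Answer: 20177/100000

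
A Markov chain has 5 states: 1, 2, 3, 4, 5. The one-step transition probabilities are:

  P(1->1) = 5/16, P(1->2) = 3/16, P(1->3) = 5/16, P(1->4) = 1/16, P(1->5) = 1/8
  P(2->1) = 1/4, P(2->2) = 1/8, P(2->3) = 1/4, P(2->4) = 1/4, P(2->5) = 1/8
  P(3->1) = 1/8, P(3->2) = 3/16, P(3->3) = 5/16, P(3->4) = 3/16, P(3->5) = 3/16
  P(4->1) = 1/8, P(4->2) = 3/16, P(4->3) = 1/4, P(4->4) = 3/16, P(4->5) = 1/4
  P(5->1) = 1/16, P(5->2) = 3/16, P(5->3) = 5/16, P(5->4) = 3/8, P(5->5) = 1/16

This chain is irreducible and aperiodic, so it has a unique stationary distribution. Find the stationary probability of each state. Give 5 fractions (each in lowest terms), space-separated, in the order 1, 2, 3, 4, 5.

Answer: 3526/20893 3/17 6028/20893 4330/20893 3322/20893

Derivation:
The stationary distribution satisfies pi = pi * P, i.e.:
  pi_1 = 5/16*pi_1 + 1/4*pi_2 + 1/8*pi_3 + 1/8*pi_4 + 1/16*pi_5
  pi_2 = 3/16*pi_1 + 1/8*pi_2 + 3/16*pi_3 + 3/16*pi_4 + 3/16*pi_5
  pi_3 = 5/16*pi_1 + 1/4*pi_2 + 5/16*pi_3 + 1/4*pi_4 + 5/16*pi_5
  pi_4 = 1/16*pi_1 + 1/4*pi_2 + 3/16*pi_3 + 3/16*pi_4 + 3/8*pi_5
  pi_5 = 1/8*pi_1 + 1/8*pi_2 + 3/16*pi_3 + 1/4*pi_4 + 1/16*pi_5
with normalization: pi_1 + pi_2 + pi_3 + pi_4 + pi_5 = 1.

Using the first 4 balance equations plus normalization, the linear system A*pi = b is:
  [-11/16, 1/4, 1/8, 1/8, 1/16] . pi = 0
  [3/16, -7/8, 3/16, 3/16, 3/16] . pi = 0
  [5/16, 1/4, -11/16, 1/4, 5/16] . pi = 0
  [1/16, 1/4, 3/16, -13/16, 3/8] . pi = 0
  [1, 1, 1, 1, 1] . pi = 1

Solving yields:
  pi_1 = 3526/20893
  pi_2 = 3/17
  pi_3 = 6028/20893
  pi_4 = 4330/20893
  pi_5 = 3322/20893

Verification (pi * P):
  3526/20893*5/16 + 3/17*1/4 + 6028/20893*1/8 + 4330/20893*1/8 + 3322/20893*1/16 = 3526/20893 = pi_1  (ok)
  3526/20893*3/16 + 3/17*1/8 + 6028/20893*3/16 + 4330/20893*3/16 + 3322/20893*3/16 = 3/17 = pi_2  (ok)
  3526/20893*5/16 + 3/17*1/4 + 6028/20893*5/16 + 4330/20893*1/4 + 3322/20893*5/16 = 6028/20893 = pi_3  (ok)
  3526/20893*1/16 + 3/17*1/4 + 6028/20893*3/16 + 4330/20893*3/16 + 3322/20893*3/8 = 4330/20893 = pi_4  (ok)
  3526/20893*1/8 + 3/17*1/8 + 6028/20893*3/16 + 4330/20893*1/4 + 3322/20893*1/16 = 3322/20893 = pi_5  (ok)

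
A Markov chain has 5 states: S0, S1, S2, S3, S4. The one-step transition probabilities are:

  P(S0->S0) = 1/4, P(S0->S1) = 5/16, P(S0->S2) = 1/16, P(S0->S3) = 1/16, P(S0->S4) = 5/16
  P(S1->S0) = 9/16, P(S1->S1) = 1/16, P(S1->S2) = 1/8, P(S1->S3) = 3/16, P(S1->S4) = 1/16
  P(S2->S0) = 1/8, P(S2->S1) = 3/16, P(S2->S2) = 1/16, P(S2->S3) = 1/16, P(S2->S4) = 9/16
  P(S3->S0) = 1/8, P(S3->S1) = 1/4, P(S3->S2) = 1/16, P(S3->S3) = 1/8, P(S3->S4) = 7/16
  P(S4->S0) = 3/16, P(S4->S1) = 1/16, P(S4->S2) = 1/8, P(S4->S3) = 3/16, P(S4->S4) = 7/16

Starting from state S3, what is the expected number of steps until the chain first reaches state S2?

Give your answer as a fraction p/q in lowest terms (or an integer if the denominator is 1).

Let h_i = expected steps to first reach S2 from state i.
Boundary: h_S2 = 0.
First-step equations for the other states:
  h_S0 = 1 + 1/4*h_S0 + 5/16*h_S1 + 1/16*h_S2 + 1/16*h_S3 + 5/16*h_S4
  h_S1 = 1 + 9/16*h_S0 + 1/16*h_S1 + 1/8*h_S2 + 3/16*h_S3 + 1/16*h_S4
  h_S3 = 1 + 1/8*h_S0 + 1/4*h_S1 + 1/16*h_S2 + 1/8*h_S3 + 7/16*h_S4
  h_S4 = 1 + 3/16*h_S0 + 1/16*h_S1 + 1/8*h_S2 + 3/16*h_S3 + 7/16*h_S4

Substituting h_S2 = 0 and rearranging gives the linear system (I - Q) h = 1:
  [3/4, -5/16, -1/16, -5/16] . (h_S0, h_S1, h_S3, h_S4) = 1
  [-9/16, 15/16, -3/16, -1/16] . (h_S0, h_S1, h_S3, h_S4) = 1
  [-1/8, -1/4, 7/8, -7/16] . (h_S0, h_S1, h_S3, h_S4) = 1
  [-3/16, -1/16, -3/16, 9/16] . (h_S0, h_S1, h_S3, h_S4) = 1

Solving yields:
  h_S0 = 979/92
  h_S1 = 1883/184
  h_S3 = 1947/184
  h_S4 = 919/92

Starting state is S3, so the expected hitting time is h_S3 = 1947/184.

Answer: 1947/184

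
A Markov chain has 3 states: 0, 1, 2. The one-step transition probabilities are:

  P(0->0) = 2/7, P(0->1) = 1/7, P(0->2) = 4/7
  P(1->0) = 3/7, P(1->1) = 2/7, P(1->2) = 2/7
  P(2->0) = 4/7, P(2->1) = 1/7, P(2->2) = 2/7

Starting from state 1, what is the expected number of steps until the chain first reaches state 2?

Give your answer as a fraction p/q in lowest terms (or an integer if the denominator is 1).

Answer: 28/11

Derivation:
Let h_i = expected steps to first reach 2 from state i.
Boundary: h_2 = 0.
First-step equations for the other states:
  h_0 = 1 + 2/7*h_0 + 1/7*h_1 + 4/7*h_2
  h_1 = 1 + 3/7*h_0 + 2/7*h_1 + 2/7*h_2

Substituting h_2 = 0 and rearranging gives the linear system (I - Q) h = 1:
  [5/7, -1/7] . (h_0, h_1) = 1
  [-3/7, 5/7] . (h_0, h_1) = 1

Solving yields:
  h_0 = 21/11
  h_1 = 28/11

Starting state is 1, so the expected hitting time is h_1 = 28/11.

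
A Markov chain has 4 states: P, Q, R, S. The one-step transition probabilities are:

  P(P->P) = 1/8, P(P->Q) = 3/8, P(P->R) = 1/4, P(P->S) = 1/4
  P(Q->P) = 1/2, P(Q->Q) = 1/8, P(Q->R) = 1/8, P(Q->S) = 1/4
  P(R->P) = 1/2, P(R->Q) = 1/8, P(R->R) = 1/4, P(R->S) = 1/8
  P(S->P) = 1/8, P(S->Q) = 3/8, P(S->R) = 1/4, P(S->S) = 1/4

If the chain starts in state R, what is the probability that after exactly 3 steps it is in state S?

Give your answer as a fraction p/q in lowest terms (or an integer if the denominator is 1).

Computing P^3 by repeated multiplication:
P^1 =
  P: [1/8, 3/8, 1/4, 1/4]
  Q: [1/2, 1/8, 1/8, 1/4]
  R: [1/2, 1/8, 1/4, 1/8]
  S: [1/8, 3/8, 1/4, 1/4]
P^2 =
  P: [23/64, 7/32, 13/64, 7/32]
  Q: [7/32, 5/16, 15/64, 15/64]
  R: [17/64, 9/32, 15/64, 7/32]
  S: [23/64, 7/32, 13/64, 7/32]
P^3 =
  P: [145/512, 69/256, 57/256, 115/512]
  Q: [169/512, 61/256, 27/128, 113/512]
  R: [163/512, 63/256, 55/256, 113/512]
  S: [145/512, 69/256, 57/256, 115/512]

(P^3)[R -> S] = 113/512

Answer: 113/512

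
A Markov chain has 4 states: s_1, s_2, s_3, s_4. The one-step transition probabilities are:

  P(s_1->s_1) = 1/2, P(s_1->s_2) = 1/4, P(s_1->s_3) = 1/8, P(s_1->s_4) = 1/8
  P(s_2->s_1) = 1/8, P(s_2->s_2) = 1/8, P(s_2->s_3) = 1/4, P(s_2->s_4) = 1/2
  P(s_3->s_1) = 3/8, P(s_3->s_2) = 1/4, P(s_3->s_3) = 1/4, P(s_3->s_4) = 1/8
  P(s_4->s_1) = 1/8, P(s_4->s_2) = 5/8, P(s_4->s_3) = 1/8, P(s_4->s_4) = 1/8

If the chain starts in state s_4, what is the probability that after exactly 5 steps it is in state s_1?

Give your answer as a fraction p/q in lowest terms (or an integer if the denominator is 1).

Answer: 8937/32768

Derivation:
Computing P^5 by repeated multiplication:
P^1 =
  s_1: [1/2, 1/4, 1/8, 1/8]
  s_2: [1/8, 1/8, 1/4, 1/2]
  s_3: [3/8, 1/4, 1/4, 1/8]
  s_4: [1/8, 5/8, 1/8, 1/8]
P^2 =
  s_1: [11/32, 17/64, 11/64, 7/32]
  s_2: [15/64, 27/64, 11/64, 11/64]
  s_3: [21/64, 17/64, 3/16, 7/32]
  s_4: [13/64, 7/32, 7/32, 23/64]
P^3 =
  s_1: [19/64, 153/512, 23/128, 115/512]
  s_2: [131/512, 67/256, 51/256, 145/512]
  s_3: [151/512, 153/512, 93/512, 115/512]
  s_4: [131/512, 183/512, 23/128, 53/256]
P^4 =
  s_1: [9/32, 19/64, 757/4096, 971/4096]
  s_2: [1109/4096, 1325/4096, 187/1024, 457/2048]
  s_3: [1151/4096, 19/64, 379/2048, 971/4096]
  s_4: [1089/4096, 1159/4096, 787/4096, 1061/4096]
P^5 =
  s_1: [4533/16384, 9889/32768, 6069/32768, 121/512]
  s_2: [8919/32768, 9609/32768, 6169/32768, 8071/32768]
  s_3: [9065/32768, 9889/32768, 3035/16384, 121/512]
  s_4: [8937/32768, 1277/4096, 3021/16384, 7573/32768]

(P^5)[s_4 -> s_1] = 8937/32768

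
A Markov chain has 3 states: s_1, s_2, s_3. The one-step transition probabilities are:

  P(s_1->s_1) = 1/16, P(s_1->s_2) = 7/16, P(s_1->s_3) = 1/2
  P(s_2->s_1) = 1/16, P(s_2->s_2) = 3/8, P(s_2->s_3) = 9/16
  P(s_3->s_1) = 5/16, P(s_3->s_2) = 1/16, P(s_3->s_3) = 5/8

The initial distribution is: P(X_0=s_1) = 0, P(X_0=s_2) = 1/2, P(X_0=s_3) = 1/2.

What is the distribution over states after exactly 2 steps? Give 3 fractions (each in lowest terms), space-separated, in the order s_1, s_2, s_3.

Propagating the distribution step by step (d_{t+1} = d_t * P):
d_0 = (s_1=0, s_2=1/2, s_3=1/2)
  d_1[s_1] = 0*1/16 + 1/2*1/16 + 1/2*5/16 = 3/16
  d_1[s_2] = 0*7/16 + 1/2*3/8 + 1/2*1/16 = 7/32
  d_1[s_3] = 0*1/2 + 1/2*9/16 + 1/2*5/8 = 19/32
d_1 = (s_1=3/16, s_2=7/32, s_3=19/32)
  d_2[s_1] = 3/16*1/16 + 7/32*1/16 + 19/32*5/16 = 27/128
  d_2[s_2] = 3/16*7/16 + 7/32*3/8 + 19/32*1/16 = 103/512
  d_2[s_3] = 3/16*1/2 + 7/32*9/16 + 19/32*5/8 = 301/512
d_2 = (s_1=27/128, s_2=103/512, s_3=301/512)

Answer: 27/128 103/512 301/512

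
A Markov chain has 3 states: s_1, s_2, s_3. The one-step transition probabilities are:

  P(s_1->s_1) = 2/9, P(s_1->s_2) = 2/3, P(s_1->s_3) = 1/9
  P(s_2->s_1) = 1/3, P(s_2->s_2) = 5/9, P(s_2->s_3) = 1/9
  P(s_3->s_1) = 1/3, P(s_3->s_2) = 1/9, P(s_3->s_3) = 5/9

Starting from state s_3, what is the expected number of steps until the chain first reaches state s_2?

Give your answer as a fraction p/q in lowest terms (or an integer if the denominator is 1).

Answer: 18/5

Derivation:
Let h_i = expected steps to first reach s_2 from state i.
Boundary: h_s_2 = 0.
First-step equations for the other states:
  h_s_1 = 1 + 2/9*h_s_1 + 2/3*h_s_2 + 1/9*h_s_3
  h_s_3 = 1 + 1/3*h_s_1 + 1/9*h_s_2 + 5/9*h_s_3

Substituting h_s_2 = 0 and rearranging gives the linear system (I - Q) h = 1:
  [7/9, -1/9] . (h_s_1, h_s_3) = 1
  [-1/3, 4/9] . (h_s_1, h_s_3) = 1

Solving yields:
  h_s_1 = 9/5
  h_s_3 = 18/5

Starting state is s_3, so the expected hitting time is h_s_3 = 18/5.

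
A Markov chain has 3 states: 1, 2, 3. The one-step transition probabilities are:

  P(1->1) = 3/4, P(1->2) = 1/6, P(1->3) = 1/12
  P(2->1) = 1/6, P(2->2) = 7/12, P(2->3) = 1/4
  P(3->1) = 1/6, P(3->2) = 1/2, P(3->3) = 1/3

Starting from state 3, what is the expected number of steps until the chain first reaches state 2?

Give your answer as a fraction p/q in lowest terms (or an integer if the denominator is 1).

Answer: 30/11

Derivation:
Let h_i = expected steps to first reach 2 from state i.
Boundary: h_2 = 0.
First-step equations for the other states:
  h_1 = 1 + 3/4*h_1 + 1/6*h_2 + 1/12*h_3
  h_3 = 1 + 1/6*h_1 + 1/2*h_2 + 1/3*h_3

Substituting h_2 = 0 and rearranging gives the linear system (I - Q) h = 1:
  [1/4, -1/12] . (h_1, h_3) = 1
  [-1/6, 2/3] . (h_1, h_3) = 1

Solving yields:
  h_1 = 54/11
  h_3 = 30/11

Starting state is 3, so the expected hitting time is h_3 = 30/11.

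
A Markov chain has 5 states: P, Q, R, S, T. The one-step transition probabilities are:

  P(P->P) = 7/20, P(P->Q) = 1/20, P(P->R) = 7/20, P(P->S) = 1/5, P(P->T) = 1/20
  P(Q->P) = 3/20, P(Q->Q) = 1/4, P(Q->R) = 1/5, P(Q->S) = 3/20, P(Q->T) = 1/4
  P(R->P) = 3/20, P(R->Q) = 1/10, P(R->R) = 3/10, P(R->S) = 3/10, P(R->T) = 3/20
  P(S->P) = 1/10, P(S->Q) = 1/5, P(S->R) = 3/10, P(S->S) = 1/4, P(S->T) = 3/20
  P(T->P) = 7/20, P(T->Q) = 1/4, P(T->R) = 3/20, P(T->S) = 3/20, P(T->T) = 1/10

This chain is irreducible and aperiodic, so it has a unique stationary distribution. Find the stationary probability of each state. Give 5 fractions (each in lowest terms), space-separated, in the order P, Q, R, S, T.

Answer: 25527/122735 19158/122735 33642/122735 27481/122735 16927/122735

Derivation:
The stationary distribution satisfies pi = pi * P, i.e.:
  pi_P = 7/20*pi_P + 3/20*pi_Q + 3/20*pi_R + 1/10*pi_S + 7/20*pi_T
  pi_Q = 1/20*pi_P + 1/4*pi_Q + 1/10*pi_R + 1/5*pi_S + 1/4*pi_T
  pi_R = 7/20*pi_P + 1/5*pi_Q + 3/10*pi_R + 3/10*pi_S + 3/20*pi_T
  pi_S = 1/5*pi_P + 3/20*pi_Q + 3/10*pi_R + 1/4*pi_S + 3/20*pi_T
  pi_T = 1/20*pi_P + 1/4*pi_Q + 3/20*pi_R + 3/20*pi_S + 1/10*pi_T
with normalization: pi_P + pi_Q + pi_R + pi_S + pi_T = 1.

Using the first 4 balance equations plus normalization, the linear system A*pi = b is:
  [-13/20, 3/20, 3/20, 1/10, 7/20] . pi = 0
  [1/20, -3/4, 1/10, 1/5, 1/4] . pi = 0
  [7/20, 1/5, -7/10, 3/10, 3/20] . pi = 0
  [1/5, 3/20, 3/10, -3/4, 3/20] . pi = 0
  [1, 1, 1, 1, 1] . pi = 1

Solving yields:
  pi_P = 25527/122735
  pi_Q = 19158/122735
  pi_R = 33642/122735
  pi_S = 27481/122735
  pi_T = 16927/122735

Verification (pi * P):
  25527/122735*7/20 + 19158/122735*3/20 + 33642/122735*3/20 + 27481/122735*1/10 + 16927/122735*7/20 = 25527/122735 = pi_P  (ok)
  25527/122735*1/20 + 19158/122735*1/4 + 33642/122735*1/10 + 27481/122735*1/5 + 16927/122735*1/4 = 19158/122735 = pi_Q  (ok)
  25527/122735*7/20 + 19158/122735*1/5 + 33642/122735*3/10 + 27481/122735*3/10 + 16927/122735*3/20 = 33642/122735 = pi_R  (ok)
  25527/122735*1/5 + 19158/122735*3/20 + 33642/122735*3/10 + 27481/122735*1/4 + 16927/122735*3/20 = 27481/122735 = pi_S  (ok)
  25527/122735*1/20 + 19158/122735*1/4 + 33642/122735*3/20 + 27481/122735*3/20 + 16927/122735*1/10 = 16927/122735 = pi_T  (ok)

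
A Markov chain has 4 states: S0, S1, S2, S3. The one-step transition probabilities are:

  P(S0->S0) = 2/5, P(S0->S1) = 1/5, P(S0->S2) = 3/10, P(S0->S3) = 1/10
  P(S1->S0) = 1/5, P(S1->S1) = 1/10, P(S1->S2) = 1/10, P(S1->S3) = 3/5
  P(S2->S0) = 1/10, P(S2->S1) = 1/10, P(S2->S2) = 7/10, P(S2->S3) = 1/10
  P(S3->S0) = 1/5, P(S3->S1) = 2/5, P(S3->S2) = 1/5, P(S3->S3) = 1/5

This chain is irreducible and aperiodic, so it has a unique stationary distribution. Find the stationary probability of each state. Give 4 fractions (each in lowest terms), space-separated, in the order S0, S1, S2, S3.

Answer: 102/511 94/511 206/511 109/511

Derivation:
The stationary distribution satisfies pi = pi * P, i.e.:
  pi_S0 = 2/5*pi_S0 + 1/5*pi_S1 + 1/10*pi_S2 + 1/5*pi_S3
  pi_S1 = 1/5*pi_S0 + 1/10*pi_S1 + 1/10*pi_S2 + 2/5*pi_S3
  pi_S2 = 3/10*pi_S0 + 1/10*pi_S1 + 7/10*pi_S2 + 1/5*pi_S3
  pi_S3 = 1/10*pi_S0 + 3/5*pi_S1 + 1/10*pi_S2 + 1/5*pi_S3
with normalization: pi_S0 + pi_S1 + pi_S2 + pi_S3 = 1.

Using the first 3 balance equations plus normalization, the linear system A*pi = b is:
  [-3/5, 1/5, 1/10, 1/5] . pi = 0
  [1/5, -9/10, 1/10, 2/5] . pi = 0
  [3/10, 1/10, -3/10, 1/5] . pi = 0
  [1, 1, 1, 1] . pi = 1

Solving yields:
  pi_S0 = 102/511
  pi_S1 = 94/511
  pi_S2 = 206/511
  pi_S3 = 109/511

Verification (pi * P):
  102/511*2/5 + 94/511*1/5 + 206/511*1/10 + 109/511*1/5 = 102/511 = pi_S0  (ok)
  102/511*1/5 + 94/511*1/10 + 206/511*1/10 + 109/511*2/5 = 94/511 = pi_S1  (ok)
  102/511*3/10 + 94/511*1/10 + 206/511*7/10 + 109/511*1/5 = 206/511 = pi_S2  (ok)
  102/511*1/10 + 94/511*3/5 + 206/511*1/10 + 109/511*1/5 = 109/511 = pi_S3  (ok)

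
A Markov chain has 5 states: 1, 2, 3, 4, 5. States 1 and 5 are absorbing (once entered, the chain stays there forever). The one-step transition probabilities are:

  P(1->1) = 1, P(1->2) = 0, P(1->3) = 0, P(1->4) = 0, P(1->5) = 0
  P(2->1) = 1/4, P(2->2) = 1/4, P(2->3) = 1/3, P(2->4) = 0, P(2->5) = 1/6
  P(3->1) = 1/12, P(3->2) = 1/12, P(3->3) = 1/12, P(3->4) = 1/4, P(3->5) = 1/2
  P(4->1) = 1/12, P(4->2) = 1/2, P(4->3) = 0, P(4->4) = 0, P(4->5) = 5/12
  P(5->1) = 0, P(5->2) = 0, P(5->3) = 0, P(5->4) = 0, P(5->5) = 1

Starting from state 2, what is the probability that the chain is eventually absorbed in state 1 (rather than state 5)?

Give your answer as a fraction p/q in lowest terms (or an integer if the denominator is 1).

Let a_i = P(absorbed in 1 | start in state i).
Boundary conditions: a_1 = 1, a_5 = 0.
For each transient state i, a_i = sum_j P(i->j) * a_j:
  a_2 = 1/4*a_1 + 1/4*a_2 + 1/3*a_3 + 0*a_4 + 1/6*a_5
  a_3 = 1/12*a_1 + 1/12*a_2 + 1/12*a_3 + 1/4*a_4 + 1/2*a_5
  a_4 = 1/12*a_1 + 1/2*a_2 + 0*a_3 + 0*a_4 + 5/12*a_5

Substituting a_1 = 1 and a_5 = 0, rearrange to (I - Q) a = r where r[i] = P(i -> 1):
  [3/4, -1/3, 0] . (a_2, a_3, a_4) = 1/4
  [-1/12, 11/12, -1/4] . (a_2, a_3, a_4) = 1/12
  [-1/2, 0, 1] . (a_2, a_3, a_4) = 1/12

Solving yields:
  a_2 = 38/89
  a_3 = 75/356
  a_4 = 317/1068

Starting state is 2, so the absorption probability is a_2 = 38/89.

Answer: 38/89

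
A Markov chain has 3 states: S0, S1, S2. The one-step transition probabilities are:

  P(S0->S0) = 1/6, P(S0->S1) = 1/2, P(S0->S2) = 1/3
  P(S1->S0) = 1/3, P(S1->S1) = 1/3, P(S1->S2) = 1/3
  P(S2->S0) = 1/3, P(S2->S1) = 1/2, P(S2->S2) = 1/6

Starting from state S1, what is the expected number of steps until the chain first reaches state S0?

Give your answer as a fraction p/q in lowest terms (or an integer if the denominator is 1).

Answer: 3

Derivation:
Let h_i = expected steps to first reach S0 from state i.
Boundary: h_S0 = 0.
First-step equations for the other states:
  h_S1 = 1 + 1/3*h_S0 + 1/3*h_S1 + 1/3*h_S2
  h_S2 = 1 + 1/3*h_S0 + 1/2*h_S1 + 1/6*h_S2

Substituting h_S0 = 0 and rearranging gives the linear system (I - Q) h = 1:
  [2/3, -1/3] . (h_S1, h_S2) = 1
  [-1/2, 5/6] . (h_S1, h_S2) = 1

Solving yields:
  h_S1 = 3
  h_S2 = 3

Starting state is S1, so the expected hitting time is h_S1 = 3.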